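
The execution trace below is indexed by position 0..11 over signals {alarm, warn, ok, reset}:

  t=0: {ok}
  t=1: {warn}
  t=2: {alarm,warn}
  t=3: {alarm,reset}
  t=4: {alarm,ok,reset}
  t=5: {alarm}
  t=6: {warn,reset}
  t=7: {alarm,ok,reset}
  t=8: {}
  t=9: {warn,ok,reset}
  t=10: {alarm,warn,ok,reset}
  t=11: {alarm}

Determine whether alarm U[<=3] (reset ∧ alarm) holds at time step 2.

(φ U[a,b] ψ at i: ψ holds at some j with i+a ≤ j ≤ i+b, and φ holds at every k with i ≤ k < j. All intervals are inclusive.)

Holds

Need some j in [2,5] with (reset ∧ alarm), and alarm at every k in [2,j-1].
  j=2: (reset ∧ alarm) false.
  j=3: (reset ∧ alarm) holds; alarm holds at every k in [2,2] → satisfied.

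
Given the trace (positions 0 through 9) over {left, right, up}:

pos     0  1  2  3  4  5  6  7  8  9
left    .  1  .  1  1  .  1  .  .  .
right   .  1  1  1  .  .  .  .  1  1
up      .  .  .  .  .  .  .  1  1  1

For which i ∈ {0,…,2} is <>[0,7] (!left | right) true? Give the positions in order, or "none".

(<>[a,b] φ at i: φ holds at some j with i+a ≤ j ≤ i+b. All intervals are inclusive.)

Evaluate at each i in [0,2]:
  i=0: ✓ (witness j=0)
  i=1: ✓ (witness j=1)
  i=2: ✓ (witness j=2)

0, 1, 2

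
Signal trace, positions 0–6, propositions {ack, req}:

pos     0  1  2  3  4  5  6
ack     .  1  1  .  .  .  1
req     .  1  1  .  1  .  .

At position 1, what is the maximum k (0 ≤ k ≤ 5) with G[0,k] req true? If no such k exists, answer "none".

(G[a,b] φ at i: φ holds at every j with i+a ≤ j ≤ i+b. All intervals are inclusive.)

req must hold from j=1 onward; find where it first fails.
  j=1: holds
  j=2: holds
  j=3: fails
Holds on [1,2], so largest k = 1.

1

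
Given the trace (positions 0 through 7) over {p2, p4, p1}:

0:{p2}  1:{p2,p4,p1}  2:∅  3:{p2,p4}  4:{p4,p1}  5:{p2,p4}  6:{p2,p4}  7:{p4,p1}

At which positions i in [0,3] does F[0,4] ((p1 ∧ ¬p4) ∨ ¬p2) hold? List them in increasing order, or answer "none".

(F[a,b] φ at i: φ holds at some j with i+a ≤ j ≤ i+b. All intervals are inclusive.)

Evaluate at each i in [0,3]:
  i=0: ✓ (witness j=2)
  i=1: ✓ (witness j=2)
  i=2: ✓ (witness j=2)
  i=3: ✓ (witness j=4)

0, 1, 2, 3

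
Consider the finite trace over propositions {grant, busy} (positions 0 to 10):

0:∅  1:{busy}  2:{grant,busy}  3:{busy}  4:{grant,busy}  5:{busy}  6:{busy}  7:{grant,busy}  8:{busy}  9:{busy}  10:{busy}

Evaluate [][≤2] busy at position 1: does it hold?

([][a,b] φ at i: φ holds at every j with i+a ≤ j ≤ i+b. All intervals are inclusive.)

Check busy at every j in [1,3]:
  j=1: true
  j=2: true
  j=3: true
All positions satisfy it → formula holds.

Holds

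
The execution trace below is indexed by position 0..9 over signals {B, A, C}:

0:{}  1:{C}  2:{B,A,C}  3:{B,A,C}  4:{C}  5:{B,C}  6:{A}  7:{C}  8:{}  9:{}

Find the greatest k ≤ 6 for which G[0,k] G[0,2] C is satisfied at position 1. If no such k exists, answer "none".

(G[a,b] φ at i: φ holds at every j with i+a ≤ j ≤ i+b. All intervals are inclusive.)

G[0,2] C must hold from j=1 onward; find where it first fails.
  j=1: holds
  j=2: holds
  j=3: holds
  j=4: fails
Holds on [1,3], so largest k = 2.

2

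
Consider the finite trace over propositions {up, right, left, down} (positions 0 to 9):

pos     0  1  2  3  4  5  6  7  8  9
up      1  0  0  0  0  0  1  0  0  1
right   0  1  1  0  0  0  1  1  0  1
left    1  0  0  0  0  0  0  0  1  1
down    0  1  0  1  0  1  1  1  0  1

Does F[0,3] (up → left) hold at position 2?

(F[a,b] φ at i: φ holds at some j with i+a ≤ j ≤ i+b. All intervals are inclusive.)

Check (up → left) at each j in [2,5]:
  j=2: true
  j=3: true
  j=4: true
  j=5: true
Found at j=2 → formula holds.

Yes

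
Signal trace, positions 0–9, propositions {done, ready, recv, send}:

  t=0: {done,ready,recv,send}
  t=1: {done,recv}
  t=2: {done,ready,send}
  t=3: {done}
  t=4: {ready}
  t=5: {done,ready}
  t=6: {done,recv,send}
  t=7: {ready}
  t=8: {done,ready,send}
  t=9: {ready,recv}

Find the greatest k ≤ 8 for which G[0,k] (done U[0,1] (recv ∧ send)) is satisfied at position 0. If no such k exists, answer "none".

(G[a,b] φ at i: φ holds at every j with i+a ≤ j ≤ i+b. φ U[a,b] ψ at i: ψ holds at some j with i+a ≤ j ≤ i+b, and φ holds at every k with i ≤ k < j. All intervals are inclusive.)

0

(done U[0,1] (recv ∧ send)) must hold from j=0 onward; find where it first fails.
  j=0: holds
  j=1: fails
Holds on [0,0], so largest k = 0.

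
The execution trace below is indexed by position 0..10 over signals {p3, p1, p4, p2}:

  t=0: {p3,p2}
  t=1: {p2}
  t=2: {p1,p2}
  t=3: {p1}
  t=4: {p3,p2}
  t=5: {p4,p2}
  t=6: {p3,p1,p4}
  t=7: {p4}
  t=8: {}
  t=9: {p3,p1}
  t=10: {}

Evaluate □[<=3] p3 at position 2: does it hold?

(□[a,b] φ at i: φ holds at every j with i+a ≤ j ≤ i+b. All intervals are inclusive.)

Check p3 at every j in [2,5]:
  j=2: false
  j=3: false
  j=4: true
  j=5: false
Fails at j=2 → formula fails.

No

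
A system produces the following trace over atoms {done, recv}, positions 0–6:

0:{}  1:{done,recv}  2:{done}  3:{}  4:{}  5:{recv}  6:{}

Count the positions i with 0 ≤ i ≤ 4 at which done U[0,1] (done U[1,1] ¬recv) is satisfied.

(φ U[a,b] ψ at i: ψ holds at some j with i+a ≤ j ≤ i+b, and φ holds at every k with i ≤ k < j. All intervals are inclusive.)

Evaluate at each i in [0,4]:
  i=0: ✗ (lhs fails at k=0 before rhs at j=1)
  i=1: ✓ (rhs at j=1)
  i=2: ✓ (rhs at j=2)
  i=3: ✗ (no rhs in [3,4])
  i=4: ✗ (no rhs in [4,5])
Positions where it holds: {1, 2} → 2.

2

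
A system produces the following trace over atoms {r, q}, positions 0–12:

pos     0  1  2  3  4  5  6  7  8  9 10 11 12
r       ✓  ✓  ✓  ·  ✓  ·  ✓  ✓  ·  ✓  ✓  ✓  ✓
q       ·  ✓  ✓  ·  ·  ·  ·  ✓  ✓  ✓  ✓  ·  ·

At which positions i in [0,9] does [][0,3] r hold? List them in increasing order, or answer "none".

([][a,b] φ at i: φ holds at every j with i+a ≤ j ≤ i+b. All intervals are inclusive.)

Evaluate at each i in [0,9]:
  i=0: ✗ (fails at j=3)
  i=1: ✗ (fails at j=3)
  i=2: ✗ (fails at j=3)
  i=3: ✗ (fails at j=3)
  i=4: ✗ (fails at j=5)
  i=5: ✗ (fails at j=5)
  i=6: ✗ (fails at j=8)
  i=7: ✗ (fails at j=8)
  i=8: ✗ (fails at j=8)
  i=9: ✓ (all of [9,12])

9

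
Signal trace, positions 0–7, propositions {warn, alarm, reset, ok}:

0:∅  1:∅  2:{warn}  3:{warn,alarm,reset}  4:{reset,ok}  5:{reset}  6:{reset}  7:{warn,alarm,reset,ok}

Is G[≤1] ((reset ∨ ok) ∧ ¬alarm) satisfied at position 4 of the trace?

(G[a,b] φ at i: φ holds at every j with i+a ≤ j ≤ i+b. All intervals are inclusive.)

True

Check ((reset ∨ ok) ∧ ¬alarm) at every j in [4,5]:
  j=4: true
  j=5: true
All positions satisfy it → formula holds.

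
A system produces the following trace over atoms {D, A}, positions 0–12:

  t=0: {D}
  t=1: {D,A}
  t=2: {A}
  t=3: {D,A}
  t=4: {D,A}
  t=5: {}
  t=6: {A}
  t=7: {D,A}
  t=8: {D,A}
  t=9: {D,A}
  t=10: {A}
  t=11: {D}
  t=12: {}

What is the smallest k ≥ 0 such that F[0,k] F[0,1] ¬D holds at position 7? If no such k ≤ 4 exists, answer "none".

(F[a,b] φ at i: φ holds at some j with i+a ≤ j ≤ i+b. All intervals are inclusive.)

2

Scan j = 7,8,… for F[0,1] ¬D:
  j=7: fails
  j=8: fails
  j=9: holds
First hit at j=9, so smallest k = 9-7 = 2.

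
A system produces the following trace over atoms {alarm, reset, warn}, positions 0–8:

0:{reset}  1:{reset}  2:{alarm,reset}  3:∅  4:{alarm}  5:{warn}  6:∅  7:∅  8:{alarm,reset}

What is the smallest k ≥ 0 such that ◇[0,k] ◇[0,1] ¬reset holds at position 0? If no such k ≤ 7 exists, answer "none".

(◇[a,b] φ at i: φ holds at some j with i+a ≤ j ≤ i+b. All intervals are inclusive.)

Scan j = 0,1,… for ◇[0,1] ¬reset:
  j=0: fails
  j=1: fails
  j=2: holds
First hit at j=2, so smallest k = 2-0 = 2.

2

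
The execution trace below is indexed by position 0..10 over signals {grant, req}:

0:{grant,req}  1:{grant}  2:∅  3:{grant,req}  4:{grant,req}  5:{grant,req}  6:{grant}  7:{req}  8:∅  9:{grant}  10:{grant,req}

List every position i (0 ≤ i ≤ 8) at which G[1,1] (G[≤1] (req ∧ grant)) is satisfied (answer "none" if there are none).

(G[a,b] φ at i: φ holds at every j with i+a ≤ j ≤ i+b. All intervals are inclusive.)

Evaluate at each i in [0,8]:
  i=0: ✗ (fails at j=1)
  i=1: ✗ (fails at j=2)
  i=2: ✓ (all of [3,3])
  i=3: ✓ (all of [4,4])
  i=4: ✗ (fails at j=5)
  i=5: ✗ (fails at j=6)
  i=6: ✗ (fails at j=7)
  i=7: ✗ (fails at j=8)
  i=8: ✗ (fails at j=9)

2, 3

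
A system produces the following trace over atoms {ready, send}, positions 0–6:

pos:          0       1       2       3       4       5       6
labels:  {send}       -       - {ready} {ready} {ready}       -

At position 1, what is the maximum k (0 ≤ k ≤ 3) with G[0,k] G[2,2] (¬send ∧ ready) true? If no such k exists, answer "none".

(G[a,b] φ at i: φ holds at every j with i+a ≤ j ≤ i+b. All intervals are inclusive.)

G[2,2] (¬send ∧ ready) must hold from j=1 onward; find where it first fails.
  j=1: holds
  j=2: holds
  j=3: holds
  j=4: fails
Holds on [1,3], so largest k = 2.

2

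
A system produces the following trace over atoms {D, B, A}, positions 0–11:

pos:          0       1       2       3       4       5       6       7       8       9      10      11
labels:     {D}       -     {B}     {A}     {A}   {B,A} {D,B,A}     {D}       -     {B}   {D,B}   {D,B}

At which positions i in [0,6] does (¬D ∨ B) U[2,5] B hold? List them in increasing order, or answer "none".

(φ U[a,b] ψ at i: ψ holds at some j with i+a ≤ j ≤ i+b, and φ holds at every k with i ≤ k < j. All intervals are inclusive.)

1, 2, 3, 4

Evaluate at each i in [0,6]:
  i=0: ✗ (lhs fails at k=0 before rhs at j=2)
  i=1: ✓ (rhs at j=5; lhs holds on [1,4])
  i=2: ✓ (rhs at j=5; lhs holds on [2,4])
  i=3: ✓ (rhs at j=5; lhs holds on [3,4])
  i=4: ✓ (rhs at j=6; lhs holds on [4,5])
  i=5: ✗ (lhs fails at k=7 before rhs at j=9)
  i=6: ✗ (lhs fails at k=7 before rhs at j=9)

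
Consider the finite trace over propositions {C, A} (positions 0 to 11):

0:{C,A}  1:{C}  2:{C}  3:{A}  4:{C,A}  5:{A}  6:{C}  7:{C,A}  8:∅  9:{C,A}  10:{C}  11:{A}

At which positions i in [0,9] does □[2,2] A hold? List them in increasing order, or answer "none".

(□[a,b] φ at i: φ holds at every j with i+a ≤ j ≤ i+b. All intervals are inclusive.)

1, 2, 3, 5, 7, 9

Evaluate at each i in [0,9]:
  i=0: ✗ (fails at j=2)
  i=1: ✓ (all of [3,3])
  i=2: ✓ (all of [4,4])
  i=3: ✓ (all of [5,5])
  i=4: ✗ (fails at j=6)
  i=5: ✓ (all of [7,7])
  i=6: ✗ (fails at j=8)
  i=7: ✓ (all of [9,9])
  i=8: ✗ (fails at j=10)
  i=9: ✓ (all of [11,11])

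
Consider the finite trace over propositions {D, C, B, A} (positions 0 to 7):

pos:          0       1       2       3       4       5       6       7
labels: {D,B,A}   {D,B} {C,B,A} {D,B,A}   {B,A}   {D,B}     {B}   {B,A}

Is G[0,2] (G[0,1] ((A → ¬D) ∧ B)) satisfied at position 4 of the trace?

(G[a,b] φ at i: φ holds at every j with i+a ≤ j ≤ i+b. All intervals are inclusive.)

Check G[0,1] ((A → ¬D) ∧ B) at every j in [4,6]:
  j=4: holds on [4,5]
  j=5: holds on [5,6]
  j=6: holds on [6,7]
All positions satisfy it → formula holds.

Holds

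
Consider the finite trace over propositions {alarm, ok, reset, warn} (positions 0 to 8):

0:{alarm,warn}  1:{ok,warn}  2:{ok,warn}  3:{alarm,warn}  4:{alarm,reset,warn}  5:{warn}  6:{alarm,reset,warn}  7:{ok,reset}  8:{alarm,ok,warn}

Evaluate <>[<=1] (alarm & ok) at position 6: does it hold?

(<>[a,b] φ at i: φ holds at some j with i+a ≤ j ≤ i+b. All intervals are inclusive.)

Does not hold

Check (alarm & ok) at each j in [6,7]:
  j=6: false
  j=7: false
No position in the window satisfies it → formula fails.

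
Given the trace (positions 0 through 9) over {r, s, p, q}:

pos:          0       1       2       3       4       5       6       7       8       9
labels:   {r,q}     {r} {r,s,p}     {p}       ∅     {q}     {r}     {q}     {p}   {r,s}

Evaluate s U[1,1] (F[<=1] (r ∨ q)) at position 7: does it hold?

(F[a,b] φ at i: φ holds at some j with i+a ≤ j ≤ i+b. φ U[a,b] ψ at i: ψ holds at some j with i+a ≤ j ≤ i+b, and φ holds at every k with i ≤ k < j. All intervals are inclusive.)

Need some j in [8,8] with F[<=1] (r ∨ q), and s at every k in [7,j-1].
  j=8: F[<=1] (r ∨ q) holds, but s fails at k=7 → not this j.
No j in the window works → until fails.

Does not hold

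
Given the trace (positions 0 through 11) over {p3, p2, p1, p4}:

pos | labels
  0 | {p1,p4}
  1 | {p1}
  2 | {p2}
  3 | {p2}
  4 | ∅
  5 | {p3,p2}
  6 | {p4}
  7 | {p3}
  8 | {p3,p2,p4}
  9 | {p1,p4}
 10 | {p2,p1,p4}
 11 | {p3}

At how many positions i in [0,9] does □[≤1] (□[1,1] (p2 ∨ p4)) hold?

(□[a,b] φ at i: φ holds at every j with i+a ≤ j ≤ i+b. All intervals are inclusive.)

Evaluate at each i in [0,9]:
  i=0: ✗ (fails at j=0)
  i=1: ✓ (all of [1,2])
  i=2: ✗ (fails at j=3)
  i=3: ✗ (fails at j=3)
  i=4: ✓ (all of [4,5])
  i=5: ✗ (fails at j=6)
  i=6: ✗ (fails at j=6)
  i=7: ✓ (all of [7,8])
  i=8: ✓ (all of [8,9])
  i=9: ✗ (fails at j=10)
Positions where it holds: {1, 4, 7, 8} → 4.

4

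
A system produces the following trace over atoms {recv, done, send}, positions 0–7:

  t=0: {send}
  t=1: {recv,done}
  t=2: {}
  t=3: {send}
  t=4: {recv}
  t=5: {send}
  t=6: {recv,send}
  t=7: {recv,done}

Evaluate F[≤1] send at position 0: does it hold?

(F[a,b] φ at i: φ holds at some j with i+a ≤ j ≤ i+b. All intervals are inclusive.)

True

Check send at each j in [0,1]:
  j=0: true
  j=1: false
Found at j=0 → formula holds.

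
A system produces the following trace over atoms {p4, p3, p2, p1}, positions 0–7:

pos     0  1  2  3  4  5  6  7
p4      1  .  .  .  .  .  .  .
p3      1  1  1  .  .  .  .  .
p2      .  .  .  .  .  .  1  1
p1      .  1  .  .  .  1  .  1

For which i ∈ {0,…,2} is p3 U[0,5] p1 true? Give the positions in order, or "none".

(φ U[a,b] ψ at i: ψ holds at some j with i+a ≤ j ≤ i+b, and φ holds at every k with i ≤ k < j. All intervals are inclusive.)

0, 1

Evaluate at each i in [0,2]:
  i=0: ✓ (rhs at j=1; lhs holds on [0,0])
  i=1: ✓ (rhs at j=1)
  i=2: ✗ (lhs fails at k=3 before rhs at j=5)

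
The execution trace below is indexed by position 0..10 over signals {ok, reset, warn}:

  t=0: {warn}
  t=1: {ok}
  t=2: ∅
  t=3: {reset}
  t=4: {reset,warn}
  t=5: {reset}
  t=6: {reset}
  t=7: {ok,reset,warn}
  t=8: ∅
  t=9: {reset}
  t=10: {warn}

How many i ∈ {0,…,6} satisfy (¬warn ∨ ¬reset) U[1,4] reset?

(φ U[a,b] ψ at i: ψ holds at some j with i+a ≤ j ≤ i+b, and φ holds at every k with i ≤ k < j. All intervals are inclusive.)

6

Evaluate at each i in [0,6]:
  i=0: ✓ (rhs at j=3; lhs holds on [0,2])
  i=1: ✓ (rhs at j=3; lhs holds on [1,2])
  i=2: ✓ (rhs at j=3; lhs holds on [2,2])
  i=3: ✓ (rhs at j=4; lhs holds on [3,3])
  i=4: ✗ (lhs fails at k=4 before rhs at j=5)
  i=5: ✓ (rhs at j=6; lhs holds on [5,5])
  i=6: ✓ (rhs at j=7; lhs holds on [6,6])
Positions where it holds: {0, 1, 2, 3, 5, 6} → 6.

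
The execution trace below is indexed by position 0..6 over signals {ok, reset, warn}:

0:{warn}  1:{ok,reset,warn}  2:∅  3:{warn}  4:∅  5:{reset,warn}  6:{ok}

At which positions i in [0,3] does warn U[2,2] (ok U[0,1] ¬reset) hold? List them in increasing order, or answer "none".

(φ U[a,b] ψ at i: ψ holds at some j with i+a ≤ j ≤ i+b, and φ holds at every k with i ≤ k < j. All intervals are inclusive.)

0

Evaluate at each i in [0,3]:
  i=0: ✓ (rhs at j=2; lhs holds on [0,1])
  i=1: ✗ (lhs fails at k=2 before rhs at j=3)
  i=2: ✗ (lhs fails at k=2 before rhs at j=4)
  i=3: ✗ (no rhs in [5,5])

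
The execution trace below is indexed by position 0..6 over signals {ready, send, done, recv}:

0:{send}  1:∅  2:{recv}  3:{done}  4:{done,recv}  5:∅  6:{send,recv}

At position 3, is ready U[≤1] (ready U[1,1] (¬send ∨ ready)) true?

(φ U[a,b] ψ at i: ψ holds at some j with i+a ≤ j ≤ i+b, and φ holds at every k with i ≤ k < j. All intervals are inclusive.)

Need some j in [3,4] with (ready U[1,1] (¬send ∨ ready)), and ready at every k in [3,j-1].
  j=3: (ready U[1,1] (¬send ∨ ready)) — fails.
  j=4: (ready U[1,1] (¬send ∨ ready)) — fails.
No j in the window works → until fails.

No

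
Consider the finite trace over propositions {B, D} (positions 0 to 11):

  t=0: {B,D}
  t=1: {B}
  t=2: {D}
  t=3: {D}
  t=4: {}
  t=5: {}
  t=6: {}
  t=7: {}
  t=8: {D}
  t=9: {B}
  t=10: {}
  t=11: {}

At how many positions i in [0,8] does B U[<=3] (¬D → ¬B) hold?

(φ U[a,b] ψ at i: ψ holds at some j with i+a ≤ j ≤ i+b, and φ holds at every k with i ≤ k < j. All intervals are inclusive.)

Evaluate at each i in [0,8]:
  i=0: ✓ (rhs at j=0)
  i=1: ✓ (rhs at j=2; lhs holds on [1,1])
  i=2: ✓ (rhs at j=2)
  i=3: ✓ (rhs at j=3)
  i=4: ✓ (rhs at j=4)
  i=5: ✓ (rhs at j=5)
  i=6: ✓ (rhs at j=6)
  i=7: ✓ (rhs at j=7)
  i=8: ✓ (rhs at j=8)
Positions where it holds: {0, 1, 2, 3, 4, 5, 6, 7, 8} → 9.

9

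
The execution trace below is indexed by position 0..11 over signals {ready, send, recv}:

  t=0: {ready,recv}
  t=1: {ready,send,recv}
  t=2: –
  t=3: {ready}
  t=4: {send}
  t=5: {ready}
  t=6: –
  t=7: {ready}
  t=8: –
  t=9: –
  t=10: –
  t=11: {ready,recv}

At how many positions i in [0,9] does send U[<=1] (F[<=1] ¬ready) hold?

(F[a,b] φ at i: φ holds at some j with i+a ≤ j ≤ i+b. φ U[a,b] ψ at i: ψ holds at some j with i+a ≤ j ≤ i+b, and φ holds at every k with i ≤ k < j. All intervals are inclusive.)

Evaluate at each i in [0,9]:
  i=0: ✗ (lhs fails at k=0 before rhs at j=1)
  i=1: ✓ (rhs at j=1)
  i=2: ✓ (rhs at j=2)
  i=3: ✓ (rhs at j=3)
  i=4: ✓ (rhs at j=4)
  i=5: ✓ (rhs at j=5)
  i=6: ✓ (rhs at j=6)
  i=7: ✓ (rhs at j=7)
  i=8: ✓ (rhs at j=8)
  i=9: ✓ (rhs at j=9)
Positions where it holds: {1, 2, 3, 4, 5, 6, 7, 8, 9} → 9.

9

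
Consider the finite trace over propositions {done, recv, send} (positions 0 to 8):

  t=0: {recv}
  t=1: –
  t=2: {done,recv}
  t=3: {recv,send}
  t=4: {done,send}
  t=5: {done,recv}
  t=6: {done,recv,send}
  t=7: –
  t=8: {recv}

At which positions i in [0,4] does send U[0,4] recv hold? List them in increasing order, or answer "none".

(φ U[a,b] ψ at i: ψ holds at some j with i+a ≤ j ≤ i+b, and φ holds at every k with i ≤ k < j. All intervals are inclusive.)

0, 2, 3, 4

Evaluate at each i in [0,4]:
  i=0: ✓ (rhs at j=0)
  i=1: ✗ (lhs fails at k=1 before rhs at j=2)
  i=2: ✓ (rhs at j=2)
  i=3: ✓ (rhs at j=3)
  i=4: ✓ (rhs at j=5; lhs holds on [4,4])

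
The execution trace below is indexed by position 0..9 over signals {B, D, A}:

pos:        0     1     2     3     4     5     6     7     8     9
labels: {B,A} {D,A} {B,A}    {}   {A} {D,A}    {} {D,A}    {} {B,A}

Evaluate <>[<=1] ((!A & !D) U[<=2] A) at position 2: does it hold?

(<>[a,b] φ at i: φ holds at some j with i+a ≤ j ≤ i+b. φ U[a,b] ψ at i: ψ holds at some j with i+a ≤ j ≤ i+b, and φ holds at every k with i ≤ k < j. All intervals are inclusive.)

Check ((!A & !D) U[<=2] A) at each j in [2,3]:
  j=2: holds
  j=3: holds
Found at j=2 → formula holds.

Holds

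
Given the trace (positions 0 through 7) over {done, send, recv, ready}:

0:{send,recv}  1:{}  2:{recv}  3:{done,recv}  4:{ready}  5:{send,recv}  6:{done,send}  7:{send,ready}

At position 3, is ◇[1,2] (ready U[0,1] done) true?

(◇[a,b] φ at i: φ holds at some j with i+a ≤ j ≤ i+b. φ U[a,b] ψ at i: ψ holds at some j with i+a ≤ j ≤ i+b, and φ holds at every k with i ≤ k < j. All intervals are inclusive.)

Check (ready U[0,1] done) at each j in [4,5]:
  j=4: fails
  j=5: fails
No position in the window satisfies it → formula fails.

No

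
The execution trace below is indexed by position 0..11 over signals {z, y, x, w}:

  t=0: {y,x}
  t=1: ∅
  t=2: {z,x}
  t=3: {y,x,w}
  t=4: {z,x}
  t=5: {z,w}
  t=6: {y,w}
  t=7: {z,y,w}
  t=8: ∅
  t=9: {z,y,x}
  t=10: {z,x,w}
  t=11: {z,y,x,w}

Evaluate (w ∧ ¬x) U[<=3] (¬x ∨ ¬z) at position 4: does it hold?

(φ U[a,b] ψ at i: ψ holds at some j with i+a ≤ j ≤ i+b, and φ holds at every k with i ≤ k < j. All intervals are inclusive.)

Need some j in [4,7] with (¬x ∨ ¬z), and (w ∧ ¬x) at every k in [4,j-1].
  j=4: (¬x ∨ ¬z) false.
  j=5: (¬x ∨ ¬z) holds, but (w ∧ ¬x) fails at k=4 → not this j.
  j=6: (¬x ∨ ¬z) holds, but (w ∧ ¬x) fails at k=4 → not this j.
  j=7: (¬x ∨ ¬z) holds, but (w ∧ ¬x) fails at k=4 → not this j.
No j in the window works → until fails.

Does not hold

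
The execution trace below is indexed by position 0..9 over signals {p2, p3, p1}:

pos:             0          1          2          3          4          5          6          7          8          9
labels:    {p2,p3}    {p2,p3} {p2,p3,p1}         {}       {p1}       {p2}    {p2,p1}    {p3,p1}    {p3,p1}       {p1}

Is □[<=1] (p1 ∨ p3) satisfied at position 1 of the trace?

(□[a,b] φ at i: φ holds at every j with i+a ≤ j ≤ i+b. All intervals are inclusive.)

Yes

Check (p1 ∨ p3) at every j in [1,2]:
  j=1: true
  j=2: true
All positions satisfy it → formula holds.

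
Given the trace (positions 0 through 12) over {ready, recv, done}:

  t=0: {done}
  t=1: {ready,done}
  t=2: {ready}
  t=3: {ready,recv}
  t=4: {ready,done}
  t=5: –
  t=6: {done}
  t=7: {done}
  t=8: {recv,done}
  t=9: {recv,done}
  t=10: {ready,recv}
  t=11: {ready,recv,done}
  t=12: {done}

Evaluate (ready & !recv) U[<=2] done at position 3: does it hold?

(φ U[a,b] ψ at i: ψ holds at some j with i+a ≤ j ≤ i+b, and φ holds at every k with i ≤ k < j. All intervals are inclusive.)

False

Need some j in [3,5] with done, and (ready & !recv) at every k in [3,j-1].
  j=3: done false.
  j=4: done holds, but (ready & !recv) fails at k=3 → not this j.
  j=5: done false.
No j in the window works → until fails.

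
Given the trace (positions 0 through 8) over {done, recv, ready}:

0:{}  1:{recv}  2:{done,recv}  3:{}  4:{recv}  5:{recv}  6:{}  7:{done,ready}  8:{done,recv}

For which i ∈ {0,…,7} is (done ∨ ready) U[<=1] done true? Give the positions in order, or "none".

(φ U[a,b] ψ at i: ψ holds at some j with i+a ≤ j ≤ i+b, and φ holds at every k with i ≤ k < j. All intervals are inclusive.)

2, 7

Evaluate at each i in [0,7]:
  i=0: ✗ (no rhs in [0,1])
  i=1: ✗ (lhs fails at k=1 before rhs at j=2)
  i=2: ✓ (rhs at j=2)
  i=3: ✗ (no rhs in [3,4])
  i=4: ✗ (no rhs in [4,5])
  i=5: ✗ (no rhs in [5,6])
  i=6: ✗ (lhs fails at k=6 before rhs at j=7)
  i=7: ✓ (rhs at j=7)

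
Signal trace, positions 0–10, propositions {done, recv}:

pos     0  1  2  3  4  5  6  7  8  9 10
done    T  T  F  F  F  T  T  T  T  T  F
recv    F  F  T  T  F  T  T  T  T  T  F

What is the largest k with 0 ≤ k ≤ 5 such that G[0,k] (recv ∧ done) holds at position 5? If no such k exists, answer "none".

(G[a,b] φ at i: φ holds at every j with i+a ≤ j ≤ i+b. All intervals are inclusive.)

(recv ∧ done) must hold from j=5 onward; find where it first fails.
  j=5: holds
  j=6: holds
  j=7: holds
  j=8: holds
  j=9: holds
  j=10: fails
Holds on [5,9], so largest k = 4.

4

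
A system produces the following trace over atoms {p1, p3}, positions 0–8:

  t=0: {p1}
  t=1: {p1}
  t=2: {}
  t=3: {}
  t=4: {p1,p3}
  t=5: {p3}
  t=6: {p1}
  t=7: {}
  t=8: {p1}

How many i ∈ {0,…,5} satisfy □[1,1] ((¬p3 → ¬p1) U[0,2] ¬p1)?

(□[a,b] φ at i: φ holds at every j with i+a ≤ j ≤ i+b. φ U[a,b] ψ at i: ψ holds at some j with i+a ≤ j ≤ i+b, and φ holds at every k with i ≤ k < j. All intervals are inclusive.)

Evaluate at each i in [0,5]:
  i=0: ✗ (fails at j=1)
  i=1: ✓ (all of [2,2])
  i=2: ✓ (all of [3,3])
  i=3: ✓ (all of [4,4])
  i=4: ✓ (all of [5,5])
  i=5: ✗ (fails at j=6)
Positions where it holds: {1, 2, 3, 4} → 4.

4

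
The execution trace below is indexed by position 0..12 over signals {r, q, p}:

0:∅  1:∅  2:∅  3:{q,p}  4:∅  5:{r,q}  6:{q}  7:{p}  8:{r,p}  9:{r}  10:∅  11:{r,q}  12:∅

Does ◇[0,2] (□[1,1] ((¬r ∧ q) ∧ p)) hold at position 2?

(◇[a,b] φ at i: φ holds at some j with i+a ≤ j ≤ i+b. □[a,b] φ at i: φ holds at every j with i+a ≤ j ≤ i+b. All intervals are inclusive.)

Yes

Check □[1,1] ((¬r ∧ q) ∧ p) at each j in [2,4]:
  j=2: holds on [3,3]
  j=3: fails at 4
  j=4: fails at 5
Found at j=2 → formula holds.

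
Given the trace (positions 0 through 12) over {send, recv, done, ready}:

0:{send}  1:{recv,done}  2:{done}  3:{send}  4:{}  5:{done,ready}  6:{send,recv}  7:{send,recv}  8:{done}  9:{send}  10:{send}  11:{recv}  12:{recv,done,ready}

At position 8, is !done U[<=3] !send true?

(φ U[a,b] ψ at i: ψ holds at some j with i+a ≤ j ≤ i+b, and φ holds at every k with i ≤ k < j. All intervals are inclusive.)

Need some j in [8,11] with !send, and !done at every k in [8,j-1].
  j=8: !send holds; no prefix to check → satisfied.

Holds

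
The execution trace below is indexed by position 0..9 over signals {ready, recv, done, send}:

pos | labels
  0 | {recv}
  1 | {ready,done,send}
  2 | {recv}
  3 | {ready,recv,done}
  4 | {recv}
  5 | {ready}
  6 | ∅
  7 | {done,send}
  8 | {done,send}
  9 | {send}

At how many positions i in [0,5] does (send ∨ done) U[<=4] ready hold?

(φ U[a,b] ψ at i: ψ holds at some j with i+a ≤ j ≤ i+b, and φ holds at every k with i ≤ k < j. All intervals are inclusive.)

Evaluate at each i in [0,5]:
  i=0: ✗ (lhs fails at k=0 before rhs at j=1)
  i=1: ✓ (rhs at j=1)
  i=2: ✗ (lhs fails at k=2 before rhs at j=3)
  i=3: ✓ (rhs at j=3)
  i=4: ✗ (lhs fails at k=4 before rhs at j=5)
  i=5: ✓ (rhs at j=5)
Positions where it holds: {1, 3, 5} → 3.

3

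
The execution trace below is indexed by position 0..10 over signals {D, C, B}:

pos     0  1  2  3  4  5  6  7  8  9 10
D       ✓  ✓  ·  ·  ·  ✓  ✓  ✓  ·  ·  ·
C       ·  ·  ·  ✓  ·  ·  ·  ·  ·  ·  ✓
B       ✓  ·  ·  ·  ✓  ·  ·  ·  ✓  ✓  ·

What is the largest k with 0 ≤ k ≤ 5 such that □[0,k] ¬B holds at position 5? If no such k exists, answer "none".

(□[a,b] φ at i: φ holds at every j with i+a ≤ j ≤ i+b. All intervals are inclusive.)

¬B must hold from j=5 onward; find where it first fails.
  j=5: holds
  j=6: holds
  j=7: holds
  j=8: fails
Holds on [5,7], so largest k = 2.

2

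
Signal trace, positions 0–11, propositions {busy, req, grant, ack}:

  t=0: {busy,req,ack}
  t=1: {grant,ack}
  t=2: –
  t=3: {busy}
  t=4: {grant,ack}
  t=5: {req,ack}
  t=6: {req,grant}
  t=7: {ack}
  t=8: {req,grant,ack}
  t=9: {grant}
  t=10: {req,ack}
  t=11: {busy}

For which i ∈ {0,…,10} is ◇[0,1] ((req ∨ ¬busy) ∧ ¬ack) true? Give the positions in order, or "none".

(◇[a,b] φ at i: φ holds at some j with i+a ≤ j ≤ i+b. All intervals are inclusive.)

1, 2, 5, 6, 8, 9

Evaluate at each i in [0,10]:
  i=0: ✗ (none in [0,1])
  i=1: ✓ (witness j=2)
  i=2: ✓ (witness j=2)
  i=3: ✗ (none in [3,4])
  i=4: ✗ (none in [4,5])
  i=5: ✓ (witness j=6)
  i=6: ✓ (witness j=6)
  i=7: ✗ (none in [7,8])
  i=8: ✓ (witness j=9)
  i=9: ✓ (witness j=9)
  i=10: ✗ (none in [10,11])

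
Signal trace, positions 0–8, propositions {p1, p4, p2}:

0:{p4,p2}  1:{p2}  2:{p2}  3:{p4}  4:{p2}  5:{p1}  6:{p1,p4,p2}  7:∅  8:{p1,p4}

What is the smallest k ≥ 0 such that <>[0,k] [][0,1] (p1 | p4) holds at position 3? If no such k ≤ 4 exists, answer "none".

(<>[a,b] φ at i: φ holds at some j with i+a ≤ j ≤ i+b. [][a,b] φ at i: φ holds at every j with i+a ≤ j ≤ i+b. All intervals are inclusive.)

2

Scan j = 3,4,… for [][0,1] (p1 | p4):
  j=3: fails
  j=4: fails
  j=5: holds
First hit at j=5, so smallest k = 5-3 = 2.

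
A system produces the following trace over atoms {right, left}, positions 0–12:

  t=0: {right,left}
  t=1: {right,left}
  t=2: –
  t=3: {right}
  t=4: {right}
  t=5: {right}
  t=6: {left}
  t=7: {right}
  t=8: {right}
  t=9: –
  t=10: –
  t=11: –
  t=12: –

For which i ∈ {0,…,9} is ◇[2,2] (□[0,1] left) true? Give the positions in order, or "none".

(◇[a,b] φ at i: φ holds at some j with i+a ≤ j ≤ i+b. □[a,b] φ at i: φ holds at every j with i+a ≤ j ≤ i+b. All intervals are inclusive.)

Evaluate at each i in [0,9]:
  i=0: ✗ (none in [2,2])
  i=1: ✗ (none in [3,3])
  i=2: ✗ (none in [4,4])
  i=3: ✗ (none in [5,5])
  i=4: ✗ (none in [6,6])
  i=5: ✗ (none in [7,7])
  i=6: ✗ (none in [8,8])
  i=7: ✗ (none in [9,9])
  i=8: ✗ (none in [10,10])
  i=9: ✗ (none in [11,11])

none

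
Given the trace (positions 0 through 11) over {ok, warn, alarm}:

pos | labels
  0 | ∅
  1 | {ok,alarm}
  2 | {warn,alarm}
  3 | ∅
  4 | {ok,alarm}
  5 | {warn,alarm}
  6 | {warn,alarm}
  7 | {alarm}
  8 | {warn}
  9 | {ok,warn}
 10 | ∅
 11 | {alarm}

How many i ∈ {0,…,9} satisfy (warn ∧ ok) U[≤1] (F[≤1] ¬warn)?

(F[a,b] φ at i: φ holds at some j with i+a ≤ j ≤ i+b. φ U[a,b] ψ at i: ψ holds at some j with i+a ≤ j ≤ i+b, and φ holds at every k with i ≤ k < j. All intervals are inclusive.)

Evaluate at each i in [0,9]:
  i=0: ✓ (rhs at j=0)
  i=1: ✓ (rhs at j=1)
  i=2: ✓ (rhs at j=2)
  i=3: ✓ (rhs at j=3)
  i=4: ✓ (rhs at j=4)
  i=5: ✗ (lhs fails at k=5 before rhs at j=6)
  i=6: ✓ (rhs at j=6)
  i=7: ✓ (rhs at j=7)
  i=8: ✗ (lhs fails at k=8 before rhs at j=9)
  i=9: ✓ (rhs at j=9)
Positions where it holds: {0, 1, 2, 3, 4, 6, 7, 9} → 8.

8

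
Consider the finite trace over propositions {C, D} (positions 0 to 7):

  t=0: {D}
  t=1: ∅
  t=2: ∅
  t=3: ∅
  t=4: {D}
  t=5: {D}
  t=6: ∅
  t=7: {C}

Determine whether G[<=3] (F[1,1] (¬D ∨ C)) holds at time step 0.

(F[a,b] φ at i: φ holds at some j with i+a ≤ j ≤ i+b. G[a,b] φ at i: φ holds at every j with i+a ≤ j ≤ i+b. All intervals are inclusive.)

No

Check F[1,1] (¬D ∨ C) at every j in [0,3]:
  j=0: holds (witness at 1)
  j=1: holds (witness at 2)
  j=2: holds (witness at 3)
  j=3: fails (none in [4,4])
Fails at j=3 → formula fails.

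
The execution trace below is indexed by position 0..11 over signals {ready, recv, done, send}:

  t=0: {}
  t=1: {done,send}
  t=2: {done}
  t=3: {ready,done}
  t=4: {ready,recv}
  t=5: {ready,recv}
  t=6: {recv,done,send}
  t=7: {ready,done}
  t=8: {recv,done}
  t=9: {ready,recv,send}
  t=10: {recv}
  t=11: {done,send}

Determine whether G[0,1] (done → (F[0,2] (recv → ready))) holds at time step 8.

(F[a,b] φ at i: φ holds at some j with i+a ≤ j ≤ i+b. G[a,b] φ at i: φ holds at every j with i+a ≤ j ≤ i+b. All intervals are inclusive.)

Yes

Check (done → (F[0,2] (recv → ready))) at every j in [8,9]:
  j=8: antecedent true; consequent holds (witness at 9) → ✓
  j=9: antecedent false → ✓
All positions satisfy it → formula holds.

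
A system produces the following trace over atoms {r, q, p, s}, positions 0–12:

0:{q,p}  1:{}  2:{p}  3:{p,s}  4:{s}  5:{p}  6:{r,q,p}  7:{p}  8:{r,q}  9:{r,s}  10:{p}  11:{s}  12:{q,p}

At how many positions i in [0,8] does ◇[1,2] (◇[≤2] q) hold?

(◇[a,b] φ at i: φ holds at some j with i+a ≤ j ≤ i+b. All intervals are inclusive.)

7

Evaluate at each i in [0,8]:
  i=0: ✗ (none in [1,2])
  i=1: ✗ (none in [2,3])
  i=2: ✓ (witness j=4)
  i=3: ✓ (witness j=4)
  i=4: ✓ (witness j=5)
  i=5: ✓ (witness j=6)
  i=6: ✓ (witness j=7)
  i=7: ✓ (witness j=8)
  i=8: ✓ (witness j=10)
Positions where it holds: {2, 3, 4, 5, 6, 7, 8} → 7.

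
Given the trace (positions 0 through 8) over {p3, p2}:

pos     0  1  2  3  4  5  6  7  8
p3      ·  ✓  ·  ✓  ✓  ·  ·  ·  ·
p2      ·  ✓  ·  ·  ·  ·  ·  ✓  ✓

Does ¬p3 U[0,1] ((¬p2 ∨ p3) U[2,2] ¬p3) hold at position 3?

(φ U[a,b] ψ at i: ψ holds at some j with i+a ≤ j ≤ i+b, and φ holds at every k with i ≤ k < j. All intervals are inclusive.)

Holds

Need some j in [3,4] with ((¬p2 ∨ p3) U[2,2] ¬p3), and ¬p3 at every k in [3,j-1].
  j=3: ((¬p2 ∨ p3) U[2,2] ¬p3) holds; no prefix to check → satisfied.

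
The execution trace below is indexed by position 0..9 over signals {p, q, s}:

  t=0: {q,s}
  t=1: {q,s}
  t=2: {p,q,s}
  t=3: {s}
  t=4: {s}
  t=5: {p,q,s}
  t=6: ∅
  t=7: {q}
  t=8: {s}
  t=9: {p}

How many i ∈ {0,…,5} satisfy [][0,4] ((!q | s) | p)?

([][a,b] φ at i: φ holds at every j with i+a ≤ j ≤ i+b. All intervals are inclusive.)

3

Evaluate at each i in [0,5]:
  i=0: ✓ (all of [0,4])
  i=1: ✓ (all of [1,5])
  i=2: ✓ (all of [2,6])
  i=3: ✗ (fails at j=7)
  i=4: ✗ (fails at j=7)
  i=5: ✗ (fails at j=7)
Positions where it holds: {0, 1, 2} → 3.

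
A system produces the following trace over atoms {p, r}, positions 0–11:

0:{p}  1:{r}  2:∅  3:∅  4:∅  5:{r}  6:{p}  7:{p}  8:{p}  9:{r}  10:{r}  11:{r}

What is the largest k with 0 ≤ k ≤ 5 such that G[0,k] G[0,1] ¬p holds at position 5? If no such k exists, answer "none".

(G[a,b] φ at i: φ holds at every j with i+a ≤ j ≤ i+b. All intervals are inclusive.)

none

G[0,1] ¬p must hold from j=5 onward; find where it first fails.
  j=5: fails → no k works.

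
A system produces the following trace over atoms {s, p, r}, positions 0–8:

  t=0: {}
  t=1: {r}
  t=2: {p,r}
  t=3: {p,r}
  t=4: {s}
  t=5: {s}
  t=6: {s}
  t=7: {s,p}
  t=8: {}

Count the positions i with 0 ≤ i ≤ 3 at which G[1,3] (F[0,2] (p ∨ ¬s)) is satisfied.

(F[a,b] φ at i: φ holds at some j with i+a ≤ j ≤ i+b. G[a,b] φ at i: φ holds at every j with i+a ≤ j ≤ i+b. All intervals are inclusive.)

Evaluate at each i in [0,3]:
  i=0: ✓ (all of [1,3])
  i=1: ✗ (fails at j=4)
  i=2: ✗ (fails at j=4)
  i=3: ✗ (fails at j=4)
Positions where it holds: {0} → 1.

1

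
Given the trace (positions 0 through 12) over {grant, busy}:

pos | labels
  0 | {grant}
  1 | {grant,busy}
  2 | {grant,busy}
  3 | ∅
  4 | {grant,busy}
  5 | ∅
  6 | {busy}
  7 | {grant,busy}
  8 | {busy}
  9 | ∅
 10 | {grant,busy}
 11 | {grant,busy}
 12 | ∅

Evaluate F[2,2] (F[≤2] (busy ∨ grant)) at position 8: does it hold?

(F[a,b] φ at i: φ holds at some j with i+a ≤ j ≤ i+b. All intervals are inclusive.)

Check F[≤2] (busy ∨ grant) at each j in [10,10]:
  j=10: holds (witness at 10)
Found at j=10 → formula holds.

Yes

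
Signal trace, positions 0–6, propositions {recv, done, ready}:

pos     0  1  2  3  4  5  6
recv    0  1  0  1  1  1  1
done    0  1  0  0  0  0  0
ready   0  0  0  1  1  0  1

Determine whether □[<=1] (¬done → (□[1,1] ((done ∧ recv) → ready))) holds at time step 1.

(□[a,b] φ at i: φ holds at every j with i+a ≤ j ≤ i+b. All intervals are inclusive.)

Yes

Check (¬done → (□[1,1] ((done ∧ recv) → ready))) at every j in [1,2]:
  j=1: antecedent false → ✓
  j=2: antecedent true; consequent holds on [3,3] → ✓
All positions satisfy it → formula holds.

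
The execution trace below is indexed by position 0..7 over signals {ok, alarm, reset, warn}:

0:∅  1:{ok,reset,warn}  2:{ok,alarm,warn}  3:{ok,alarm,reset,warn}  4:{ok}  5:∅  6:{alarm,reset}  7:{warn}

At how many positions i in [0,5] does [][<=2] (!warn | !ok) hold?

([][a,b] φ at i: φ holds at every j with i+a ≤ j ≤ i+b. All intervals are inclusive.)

Evaluate at each i in [0,5]:
  i=0: ✗ (fails at j=1)
  i=1: ✗ (fails at j=1)
  i=2: ✗ (fails at j=2)
  i=3: ✗ (fails at j=3)
  i=4: ✓ (all of [4,6])
  i=5: ✓ (all of [5,7])
Positions where it holds: {4, 5} → 2.

2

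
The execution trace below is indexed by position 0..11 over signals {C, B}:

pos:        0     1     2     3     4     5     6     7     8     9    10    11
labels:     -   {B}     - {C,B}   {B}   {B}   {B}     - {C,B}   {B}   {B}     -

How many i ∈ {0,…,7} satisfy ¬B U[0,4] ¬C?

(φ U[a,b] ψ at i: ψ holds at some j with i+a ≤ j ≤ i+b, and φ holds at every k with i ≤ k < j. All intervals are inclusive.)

Evaluate at each i in [0,7]:
  i=0: ✓ (rhs at j=0)
  i=1: ✓ (rhs at j=1)
  i=2: ✓ (rhs at j=2)
  i=3: ✗ (lhs fails at k=3 before rhs at j=4)
  i=4: ✓ (rhs at j=4)
  i=5: ✓ (rhs at j=5)
  i=6: ✓ (rhs at j=6)
  i=7: ✓ (rhs at j=7)
Positions where it holds: {0, 1, 2, 4, 5, 6, 7} → 7.

7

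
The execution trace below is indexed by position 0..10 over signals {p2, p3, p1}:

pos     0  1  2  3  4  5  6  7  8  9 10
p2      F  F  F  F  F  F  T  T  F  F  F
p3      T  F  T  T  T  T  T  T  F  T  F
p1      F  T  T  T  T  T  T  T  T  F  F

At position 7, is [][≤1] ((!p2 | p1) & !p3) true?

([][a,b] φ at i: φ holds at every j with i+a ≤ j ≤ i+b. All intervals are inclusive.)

Check ((!p2 | p1) & !p3) at every j in [7,8]:
  j=7: false
  j=8: true
Fails at j=7 → formula fails.

No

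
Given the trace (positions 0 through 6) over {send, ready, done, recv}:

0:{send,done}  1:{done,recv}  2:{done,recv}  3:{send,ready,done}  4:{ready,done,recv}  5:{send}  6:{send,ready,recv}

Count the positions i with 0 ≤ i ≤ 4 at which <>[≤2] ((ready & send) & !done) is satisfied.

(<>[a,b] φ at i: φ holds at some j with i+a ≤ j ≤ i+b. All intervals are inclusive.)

1

Evaluate at each i in [0,4]:
  i=0: ✗ (none in [0,2])
  i=1: ✗ (none in [1,3])
  i=2: ✗ (none in [2,4])
  i=3: ✗ (none in [3,5])
  i=4: ✓ (witness j=6)
Positions where it holds: {4} → 1.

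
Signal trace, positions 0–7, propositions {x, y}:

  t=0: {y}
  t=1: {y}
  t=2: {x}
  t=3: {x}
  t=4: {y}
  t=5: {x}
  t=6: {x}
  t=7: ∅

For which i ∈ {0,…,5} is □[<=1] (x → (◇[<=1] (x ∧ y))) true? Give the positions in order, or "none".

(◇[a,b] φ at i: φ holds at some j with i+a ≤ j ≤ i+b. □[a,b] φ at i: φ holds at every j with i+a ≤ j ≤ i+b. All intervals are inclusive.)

0

Evaluate at each i in [0,5]:
  i=0: ✓ (all of [0,1])
  i=1: ✗ (fails at j=2)
  i=2: ✗ (fails at j=2)
  i=3: ✗ (fails at j=3)
  i=4: ✗ (fails at j=5)
  i=5: ✗ (fails at j=5)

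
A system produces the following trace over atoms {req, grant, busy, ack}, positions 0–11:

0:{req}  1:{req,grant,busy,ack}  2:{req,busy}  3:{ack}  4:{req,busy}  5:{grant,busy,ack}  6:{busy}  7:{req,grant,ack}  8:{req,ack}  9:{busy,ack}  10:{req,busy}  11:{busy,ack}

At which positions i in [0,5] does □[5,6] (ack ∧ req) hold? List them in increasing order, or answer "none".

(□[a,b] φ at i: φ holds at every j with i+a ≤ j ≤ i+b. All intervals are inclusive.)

2

Evaluate at each i in [0,5]:
  i=0: ✗ (fails at j=5)
  i=1: ✗ (fails at j=6)
  i=2: ✓ (all of [7,8])
  i=3: ✗ (fails at j=9)
  i=4: ✗ (fails at j=9)
  i=5: ✗ (fails at j=10)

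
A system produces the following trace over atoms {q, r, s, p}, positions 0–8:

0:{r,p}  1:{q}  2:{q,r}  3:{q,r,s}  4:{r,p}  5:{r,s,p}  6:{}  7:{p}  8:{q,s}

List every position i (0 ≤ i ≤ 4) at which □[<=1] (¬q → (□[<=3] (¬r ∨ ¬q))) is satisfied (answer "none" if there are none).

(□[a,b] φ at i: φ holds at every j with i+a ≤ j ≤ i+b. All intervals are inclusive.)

1, 2, 3, 4

Evaluate at each i in [0,4]:
  i=0: ✗ (fails at j=0)
  i=1: ✓ (all of [1,2])
  i=2: ✓ (all of [2,3])
  i=3: ✓ (all of [3,4])
  i=4: ✓ (all of [4,5])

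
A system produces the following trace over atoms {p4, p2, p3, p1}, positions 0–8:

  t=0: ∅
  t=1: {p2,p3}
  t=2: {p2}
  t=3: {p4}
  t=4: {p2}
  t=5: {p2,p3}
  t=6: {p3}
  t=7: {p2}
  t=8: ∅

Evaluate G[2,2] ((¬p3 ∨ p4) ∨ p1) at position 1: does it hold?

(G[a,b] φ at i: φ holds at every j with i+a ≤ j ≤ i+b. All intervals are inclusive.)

Check ((¬p3 ∨ p4) ∨ p1) at every j in [3,3]:
  j=3: true
All positions satisfy it → formula holds.

True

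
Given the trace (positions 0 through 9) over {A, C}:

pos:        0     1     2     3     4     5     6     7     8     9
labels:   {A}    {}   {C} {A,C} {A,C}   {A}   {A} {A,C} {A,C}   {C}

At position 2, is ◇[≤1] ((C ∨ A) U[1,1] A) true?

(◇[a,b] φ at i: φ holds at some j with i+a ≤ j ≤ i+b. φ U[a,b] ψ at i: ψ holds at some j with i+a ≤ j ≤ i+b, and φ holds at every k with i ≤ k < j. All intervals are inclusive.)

Check ((C ∨ A) U[1,1] A) at each j in [2,3]:
  j=2: holds
  j=3: holds
Found at j=2 → formula holds.

Holds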